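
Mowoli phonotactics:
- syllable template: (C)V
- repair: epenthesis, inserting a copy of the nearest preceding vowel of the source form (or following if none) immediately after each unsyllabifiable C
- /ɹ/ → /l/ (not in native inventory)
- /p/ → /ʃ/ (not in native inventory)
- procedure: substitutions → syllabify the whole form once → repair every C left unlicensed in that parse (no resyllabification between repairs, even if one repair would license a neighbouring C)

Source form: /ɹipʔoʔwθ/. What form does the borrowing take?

liʃiʔoʔowoθo

Substitution: /ɹ/ → /l/, /p/ → /ʃ/, giving /liʃʔoʔwθ/.
The consonants /ʃ/, /ʔ/, /w/, /θ/ cannot be parsed into a legal (C)V syllable (no codas are permitted; onsets are limited to one consonant).
Inserting the epenthetic vowel yields /ʃ/ → /ʃi/, /ʔ/ → /ʔo/, /w/ → /wo/, /θ/ → /θo/.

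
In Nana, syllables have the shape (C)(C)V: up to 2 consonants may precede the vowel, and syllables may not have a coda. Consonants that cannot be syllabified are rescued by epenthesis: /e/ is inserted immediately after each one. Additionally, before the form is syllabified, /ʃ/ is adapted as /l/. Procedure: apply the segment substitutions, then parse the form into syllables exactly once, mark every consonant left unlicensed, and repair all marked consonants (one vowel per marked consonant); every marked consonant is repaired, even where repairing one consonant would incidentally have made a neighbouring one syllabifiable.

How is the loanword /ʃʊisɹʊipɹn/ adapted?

Substitution: /ʃ/ → /l/, giving /lʊisɹʊipɹn/.
Syllabifying with onset maximization leaves /p/, /ɹ/, /n/ stranded (no codas are permitted; onsets may contain at most 2 consonants).
Inserting the epenthetic vowel yields /p/ → /pe/, /ɹ/ → /ɹe/, /n/ → /ne/.

lʊisɹʊipeɹene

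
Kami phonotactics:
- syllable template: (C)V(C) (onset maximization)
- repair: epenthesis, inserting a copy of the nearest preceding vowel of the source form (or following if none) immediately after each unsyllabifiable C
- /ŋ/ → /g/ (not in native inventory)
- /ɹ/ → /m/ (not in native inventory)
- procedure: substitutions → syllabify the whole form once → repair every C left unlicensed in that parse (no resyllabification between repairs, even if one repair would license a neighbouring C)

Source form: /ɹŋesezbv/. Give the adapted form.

Substitution: /ɹ/ → /m/, /ŋ/ → /g/, giving /mgesezbv/.
Under (C)V(C), the unsyllabifiable consonants are /m/, /b/, /v/ (at most one coda consonant is licensed; onsets are limited to one consonant).
Inserting the epenthetic vowel yields /m/ → /me/, /b/ → /be/, /v/ → /ve/.

megesezbeve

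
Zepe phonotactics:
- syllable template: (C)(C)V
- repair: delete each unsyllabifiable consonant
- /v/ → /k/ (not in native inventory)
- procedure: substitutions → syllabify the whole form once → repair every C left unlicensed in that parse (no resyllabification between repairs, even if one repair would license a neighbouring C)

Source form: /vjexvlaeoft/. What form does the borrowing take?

kjeklaeo

Substitution: /v/ → /k/, giving /kjexklaeoft/.
The consonants /x/, /f/, /t/ cannot be parsed into a legal (C)(C)V syllable (no codas are permitted; onsets may contain at most 2 consonants).
Deleting the stranded consonants removes /x/, /f/, /t/.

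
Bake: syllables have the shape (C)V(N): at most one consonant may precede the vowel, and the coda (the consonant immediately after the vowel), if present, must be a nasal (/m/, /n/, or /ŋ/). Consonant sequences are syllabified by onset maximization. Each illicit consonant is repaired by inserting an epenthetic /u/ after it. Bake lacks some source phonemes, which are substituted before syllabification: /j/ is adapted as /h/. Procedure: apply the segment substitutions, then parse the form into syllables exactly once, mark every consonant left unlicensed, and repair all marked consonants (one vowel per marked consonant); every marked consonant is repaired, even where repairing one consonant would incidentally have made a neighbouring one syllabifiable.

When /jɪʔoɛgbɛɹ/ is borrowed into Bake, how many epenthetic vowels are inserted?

After substitution the input is /hɪʔoɛgbɛɹ/.
The unsyllabifiable consonants are /g/, /ɹ/; each receives one epenthetic vowel.

2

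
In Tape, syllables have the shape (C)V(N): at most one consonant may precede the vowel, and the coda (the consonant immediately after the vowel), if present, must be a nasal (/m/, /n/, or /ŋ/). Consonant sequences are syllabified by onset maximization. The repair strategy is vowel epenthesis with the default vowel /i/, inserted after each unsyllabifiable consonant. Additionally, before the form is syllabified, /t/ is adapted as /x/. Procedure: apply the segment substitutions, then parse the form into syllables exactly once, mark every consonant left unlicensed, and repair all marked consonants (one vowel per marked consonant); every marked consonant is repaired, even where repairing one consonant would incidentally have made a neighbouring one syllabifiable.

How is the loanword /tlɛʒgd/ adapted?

xilɛʒigidi

Substitution: /t/ → /x/, giving /xlɛʒgd/.
Under (C)V(N), the unsyllabifiable consonants are /x/, /ʒ/, /g/, /d/ (only a nasal (/m/, /n/, or /ŋ/) is licensed in coda position; onsets are limited to one consonant).
Each unlicensed consonant becomes the onset of a new syllable: /x/ → /xi/, /ʒ/ → /ʒi/, /g/ → /gi/, /d/ → /di/.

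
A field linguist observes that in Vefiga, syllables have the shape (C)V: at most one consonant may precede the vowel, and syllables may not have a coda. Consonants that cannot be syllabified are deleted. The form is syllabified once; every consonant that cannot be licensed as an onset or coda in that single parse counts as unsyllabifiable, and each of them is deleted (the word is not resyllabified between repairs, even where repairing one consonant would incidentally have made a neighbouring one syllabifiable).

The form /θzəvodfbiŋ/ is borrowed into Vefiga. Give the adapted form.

Syllabifying with onset maximization leaves /θ/, /d/, /f/, /ŋ/ stranded (no codas are permitted; onsets are limited to one consonant).
Each unlicensed consonant is deleted: /θ/, /d/, /f/, /ŋ/.

zəvobi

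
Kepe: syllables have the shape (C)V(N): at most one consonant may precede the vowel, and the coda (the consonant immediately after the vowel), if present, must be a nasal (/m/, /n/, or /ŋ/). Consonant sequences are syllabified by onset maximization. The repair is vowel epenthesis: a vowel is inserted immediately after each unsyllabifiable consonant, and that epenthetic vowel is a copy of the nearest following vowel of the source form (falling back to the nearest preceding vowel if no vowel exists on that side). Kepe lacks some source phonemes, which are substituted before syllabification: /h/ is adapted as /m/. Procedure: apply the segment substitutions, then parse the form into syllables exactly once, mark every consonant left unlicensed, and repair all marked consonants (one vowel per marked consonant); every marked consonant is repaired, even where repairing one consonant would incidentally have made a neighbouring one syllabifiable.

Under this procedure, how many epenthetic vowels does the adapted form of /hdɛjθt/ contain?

After substitution the input is /mdɛjθt/.
The unsyllabifiable consonants are /m/, /j/, /θ/, /t/; each receives one epenthetic vowel.

4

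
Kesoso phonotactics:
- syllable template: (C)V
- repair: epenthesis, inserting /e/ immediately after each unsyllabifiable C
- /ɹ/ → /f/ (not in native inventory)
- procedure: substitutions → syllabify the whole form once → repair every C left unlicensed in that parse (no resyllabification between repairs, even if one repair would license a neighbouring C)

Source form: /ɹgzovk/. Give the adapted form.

Substitution: /ɹ/ → /f/, giving /fgzovk/.
The consonants /f/, /g/, /v/, /k/ cannot be parsed into a legal (C)V syllable (no codas are permitted; onsets are limited to one consonant).
Inserting the epenthetic vowel yields /f/ → /fe/, /g/ → /ge/, /v/ → /ve/, /k/ → /ke/.

fegezoveke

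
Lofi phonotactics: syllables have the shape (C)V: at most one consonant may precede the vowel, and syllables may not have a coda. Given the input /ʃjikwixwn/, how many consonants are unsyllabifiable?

5

The consonants /ʃ/, /k/, /x/, /w/, /n/ cannot be parsed into a legal (C)V syllable (no codas are permitted; onsets are limited to one consonant).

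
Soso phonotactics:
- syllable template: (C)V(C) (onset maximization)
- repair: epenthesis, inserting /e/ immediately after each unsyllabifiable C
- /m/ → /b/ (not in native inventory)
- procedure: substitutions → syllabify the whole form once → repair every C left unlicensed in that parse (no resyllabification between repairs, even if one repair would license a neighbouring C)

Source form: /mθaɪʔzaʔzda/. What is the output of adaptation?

Substitution: /m/ → /b/, giving /bθaɪʔzaʔzda/.
The consonants /b/, /z/ cannot be parsed into a legal (C)V(C) syllable (at most one coda consonant is licensed; onsets are limited to one consonant).
Epenthesis after each stranded consonant: /b/ → /be/, /z/ → /ze/.

beθaɪʔzaʔzeda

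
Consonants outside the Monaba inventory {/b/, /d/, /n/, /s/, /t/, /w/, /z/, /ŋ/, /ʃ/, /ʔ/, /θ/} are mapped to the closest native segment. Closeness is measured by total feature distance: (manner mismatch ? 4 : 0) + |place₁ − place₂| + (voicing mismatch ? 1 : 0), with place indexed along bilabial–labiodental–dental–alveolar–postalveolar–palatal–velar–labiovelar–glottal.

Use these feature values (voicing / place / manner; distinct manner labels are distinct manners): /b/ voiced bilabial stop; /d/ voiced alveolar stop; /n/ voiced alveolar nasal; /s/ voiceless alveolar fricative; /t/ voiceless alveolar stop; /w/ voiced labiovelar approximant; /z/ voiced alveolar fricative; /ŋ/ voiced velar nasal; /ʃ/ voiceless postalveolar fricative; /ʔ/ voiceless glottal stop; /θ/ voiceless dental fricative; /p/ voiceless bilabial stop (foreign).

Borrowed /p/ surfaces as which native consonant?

b

/b/ is closest: same manner (stop), place distance 0 (bilabial→bilabial), voicing differs (+1); total 1. Next closest is /t/ at distance 3.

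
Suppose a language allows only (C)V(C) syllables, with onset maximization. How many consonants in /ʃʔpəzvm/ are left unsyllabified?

Syllabifying with onset maximization leaves /ʃ/, /ʔ/, /v/, /m/ stranded (at most one coda consonant is licensed; onsets are limited to one consonant).

4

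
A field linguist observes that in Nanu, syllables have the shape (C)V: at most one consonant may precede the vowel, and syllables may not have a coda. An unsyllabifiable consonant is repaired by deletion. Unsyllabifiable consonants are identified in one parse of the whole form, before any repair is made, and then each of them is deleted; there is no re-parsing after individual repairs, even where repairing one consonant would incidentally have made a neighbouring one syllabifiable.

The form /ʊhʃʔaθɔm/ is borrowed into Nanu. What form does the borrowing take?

The consonants /h/, /ʃ/, /m/ cannot be parsed into a legal (C)V syllable (no codas are permitted; onsets are limited to one consonant).
Deleting the stranded consonants removes /h/, /ʃ/, /m/.

ʊʔaθɔ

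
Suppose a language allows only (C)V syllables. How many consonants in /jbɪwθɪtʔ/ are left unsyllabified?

Syllabifying with onset maximization leaves /j/, /w/, /t/, /ʔ/ stranded (no codas are permitted; onsets are limited to one consonant).

4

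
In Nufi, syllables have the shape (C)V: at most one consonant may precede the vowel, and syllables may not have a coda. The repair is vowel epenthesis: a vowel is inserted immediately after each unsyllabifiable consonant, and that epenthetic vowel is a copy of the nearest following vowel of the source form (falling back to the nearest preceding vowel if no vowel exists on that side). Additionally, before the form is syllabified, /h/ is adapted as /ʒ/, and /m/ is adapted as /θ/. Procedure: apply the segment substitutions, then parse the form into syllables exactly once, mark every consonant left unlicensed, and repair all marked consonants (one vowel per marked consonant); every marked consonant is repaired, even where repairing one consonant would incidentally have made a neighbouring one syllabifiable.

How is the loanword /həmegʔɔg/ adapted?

Substitution: /h/ → /ʒ/, /m/ → /θ/, giving /ʒəθegʔɔg/.
Under (C)V, the unsyllabifiable consonants are /g/, /g/ (no codas are permitted; onsets are limited to one consonant).
Inserting the epenthetic vowel yields /g/ → /gɔ/, /g/ → /gɔ/.

ʒəθegɔʔɔgɔ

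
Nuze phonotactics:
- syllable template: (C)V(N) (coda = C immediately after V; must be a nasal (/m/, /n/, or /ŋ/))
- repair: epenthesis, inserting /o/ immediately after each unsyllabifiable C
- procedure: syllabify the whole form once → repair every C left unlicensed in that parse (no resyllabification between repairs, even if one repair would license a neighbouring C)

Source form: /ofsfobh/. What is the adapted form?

The consonants /f/, /s/, /b/, /h/ cannot be parsed into a legal (C)V(N) syllable (only a nasal (/m/, /n/, or /ŋ/) is licensed in coda position; onsets are limited to one consonant).
Each unlicensed consonant becomes the onset of a new syllable: /f/ → /fo/, /s/ → /so/, /b/ → /bo/, /h/ → /ho/.

ofosofoboho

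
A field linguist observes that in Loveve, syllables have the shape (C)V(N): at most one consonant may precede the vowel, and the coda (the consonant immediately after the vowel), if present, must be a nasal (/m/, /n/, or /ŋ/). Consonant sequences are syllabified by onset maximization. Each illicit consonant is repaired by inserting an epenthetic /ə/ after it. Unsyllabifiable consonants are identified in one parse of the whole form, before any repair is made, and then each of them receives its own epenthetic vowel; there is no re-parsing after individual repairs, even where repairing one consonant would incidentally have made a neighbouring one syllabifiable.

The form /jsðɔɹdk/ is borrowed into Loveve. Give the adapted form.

Syllabifying with onset maximization leaves /j/, /s/, /ɹ/, /d/, /k/ stranded (only a nasal (/m/, /n/, or /ŋ/) is licensed in coda position; onsets are limited to one consonant).
Inserting the epenthetic vowel yields /j/ → /jə/, /s/ → /sə/, /ɹ/ → /ɹə/, /d/ → /də/, /k/ → /kə/.

jəsəðɔɹədəkə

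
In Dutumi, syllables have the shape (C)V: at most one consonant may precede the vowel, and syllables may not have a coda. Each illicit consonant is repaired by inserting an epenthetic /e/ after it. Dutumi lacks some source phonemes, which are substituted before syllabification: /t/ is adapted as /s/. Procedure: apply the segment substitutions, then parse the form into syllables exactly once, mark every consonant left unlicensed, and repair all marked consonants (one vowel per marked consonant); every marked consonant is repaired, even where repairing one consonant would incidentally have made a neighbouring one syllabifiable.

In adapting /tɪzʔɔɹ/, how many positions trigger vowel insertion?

2

After substitution the input is /sɪzʔɔɹ/.
The unsyllabifiable consonants are /z/, /ɹ/; each receives one epenthetic vowel.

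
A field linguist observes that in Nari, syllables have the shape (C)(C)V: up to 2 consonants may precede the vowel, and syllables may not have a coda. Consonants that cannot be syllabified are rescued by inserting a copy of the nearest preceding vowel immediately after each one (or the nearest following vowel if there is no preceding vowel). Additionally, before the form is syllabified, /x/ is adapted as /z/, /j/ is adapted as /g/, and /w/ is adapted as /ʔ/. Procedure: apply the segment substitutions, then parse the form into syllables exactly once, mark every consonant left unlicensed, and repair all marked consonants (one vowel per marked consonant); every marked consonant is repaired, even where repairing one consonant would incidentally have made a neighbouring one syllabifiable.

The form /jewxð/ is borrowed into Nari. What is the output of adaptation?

Substitution: /j/ → /g/, /w/ → /ʔ/, /x/ → /z/, giving /geʔzð/.
Syllabifying with onset maximization leaves /ʔ/, /z/, /ð/ stranded (no codas are permitted; onsets may contain at most 2 consonants).
Each unlicensed consonant becomes the onset of a new syllable: /ʔ/ → /ʔe/, /z/ → /ze/, /ð/ → /ðe/.

geʔezeðe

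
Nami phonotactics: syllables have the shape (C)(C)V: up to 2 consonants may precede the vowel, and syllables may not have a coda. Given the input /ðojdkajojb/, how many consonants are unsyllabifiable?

3

Syllabifying with onset maximization leaves /j/, /j/, /b/ stranded (no codas are permitted; onsets may contain at most 2 consonants).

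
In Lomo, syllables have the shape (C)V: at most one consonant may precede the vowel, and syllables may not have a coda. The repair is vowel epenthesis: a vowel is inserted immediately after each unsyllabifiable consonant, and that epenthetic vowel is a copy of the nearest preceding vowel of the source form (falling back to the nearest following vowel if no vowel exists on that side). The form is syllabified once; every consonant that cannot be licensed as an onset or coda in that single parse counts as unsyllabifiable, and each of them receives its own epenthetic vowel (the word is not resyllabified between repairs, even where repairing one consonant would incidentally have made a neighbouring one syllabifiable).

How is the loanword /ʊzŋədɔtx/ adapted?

ʊzʊŋədɔtɔxɔ

Syllabifying with onset maximization leaves /z/, /t/, /x/ stranded (no codas are permitted; onsets are limited to one consonant).
Each unlicensed consonant becomes the onset of a new syllable: /z/ → /zʊ/, /t/ → /tɔ/, /x/ → /xɔ/.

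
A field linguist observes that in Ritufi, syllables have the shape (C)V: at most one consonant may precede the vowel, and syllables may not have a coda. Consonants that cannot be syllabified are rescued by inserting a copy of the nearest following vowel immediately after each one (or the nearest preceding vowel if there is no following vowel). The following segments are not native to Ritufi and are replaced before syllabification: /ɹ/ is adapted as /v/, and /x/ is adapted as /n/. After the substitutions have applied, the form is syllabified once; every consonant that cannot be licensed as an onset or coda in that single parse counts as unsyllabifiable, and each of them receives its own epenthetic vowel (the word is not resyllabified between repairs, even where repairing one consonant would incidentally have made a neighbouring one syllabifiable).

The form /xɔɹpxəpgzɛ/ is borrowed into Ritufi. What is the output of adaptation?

Substitution: /x/ → /n/, /ɹ/ → /v/, giving /nɔvpnəpgzɛ/.
Under (C)V, the unsyllabifiable consonants are /v/, /p/, /p/, /g/ (no codas are permitted; onsets are limited to one consonant).
Inserting the epenthetic vowel yields /v/ → /və/, /p/ → /pə/, /p/ → /pɛ/, /g/ → /gɛ/.

nɔvəpənəpɛgɛzɛ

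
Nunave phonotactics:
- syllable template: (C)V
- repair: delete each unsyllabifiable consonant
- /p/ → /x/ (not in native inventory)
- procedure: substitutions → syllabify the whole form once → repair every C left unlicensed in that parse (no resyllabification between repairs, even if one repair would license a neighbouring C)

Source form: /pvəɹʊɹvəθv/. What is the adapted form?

Substitution: /p/ → /x/, giving /xvəɹʊɹvəθv/.
Under (C)V, the unsyllabifiable consonants are /x/, /ɹ/, /θ/, /v/ (no codas are permitted; onsets are limited to one consonant).
Deleting the stranded consonants removes /x/, /ɹ/, /θ/, /v/.

vəɹʊvə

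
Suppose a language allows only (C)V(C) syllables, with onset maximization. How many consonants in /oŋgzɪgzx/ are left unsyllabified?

The consonants /g/, /z/, /x/ cannot be parsed into a legal (C)V(C) syllable (at most one coda consonant is licensed; onsets are limited to one consonant).

3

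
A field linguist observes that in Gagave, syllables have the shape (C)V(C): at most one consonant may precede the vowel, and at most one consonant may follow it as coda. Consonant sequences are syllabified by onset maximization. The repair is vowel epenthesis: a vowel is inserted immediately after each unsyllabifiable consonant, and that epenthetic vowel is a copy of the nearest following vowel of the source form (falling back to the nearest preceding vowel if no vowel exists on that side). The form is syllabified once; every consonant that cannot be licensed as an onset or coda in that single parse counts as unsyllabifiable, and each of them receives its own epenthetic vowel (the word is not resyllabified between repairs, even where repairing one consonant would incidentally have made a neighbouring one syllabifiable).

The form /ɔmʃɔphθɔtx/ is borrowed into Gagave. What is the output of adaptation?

ɔmʃɔphɔθɔtxɔ

The consonants /h/, /x/ cannot be parsed into a legal (C)V(C) syllable (at most one coda consonant is licensed; onsets are limited to one consonant).
Each unlicensed consonant becomes the onset of a new syllable: /h/ → /hɔ/, /x/ → /xɔ/.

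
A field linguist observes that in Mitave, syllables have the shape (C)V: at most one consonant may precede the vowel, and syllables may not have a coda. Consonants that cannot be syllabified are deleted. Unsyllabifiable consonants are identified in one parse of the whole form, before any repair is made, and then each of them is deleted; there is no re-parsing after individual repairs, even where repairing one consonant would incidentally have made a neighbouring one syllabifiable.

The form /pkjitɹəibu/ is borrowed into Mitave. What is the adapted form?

jiɹəibu

The consonants /p/, /k/, /t/ cannot be parsed into a legal (C)V syllable (no codas are permitted; onsets are limited to one consonant).
Deletion applies to /p/, /k/, /t/.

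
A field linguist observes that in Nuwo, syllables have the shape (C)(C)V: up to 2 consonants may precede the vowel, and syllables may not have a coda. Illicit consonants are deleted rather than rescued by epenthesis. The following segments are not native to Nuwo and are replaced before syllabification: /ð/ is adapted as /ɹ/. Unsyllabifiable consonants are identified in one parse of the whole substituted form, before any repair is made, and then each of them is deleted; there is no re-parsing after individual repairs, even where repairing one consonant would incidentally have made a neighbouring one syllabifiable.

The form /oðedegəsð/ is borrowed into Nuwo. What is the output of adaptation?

oɹedegə

Substitution: /ð/ → /ɹ/, giving /oɹedegəsɹ/.
Syllabifying with onset maximization leaves /s/, /ɹ/ stranded (no codas are permitted; onsets may contain at most 2 consonants).
Deletion applies to /s/, /ɹ/.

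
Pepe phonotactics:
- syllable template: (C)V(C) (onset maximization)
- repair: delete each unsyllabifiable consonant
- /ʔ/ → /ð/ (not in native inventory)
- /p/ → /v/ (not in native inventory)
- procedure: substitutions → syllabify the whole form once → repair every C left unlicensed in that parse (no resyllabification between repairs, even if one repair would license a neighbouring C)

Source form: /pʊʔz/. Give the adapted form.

vʊð

Substitution: /p/ → /v/, /ʔ/ → /ð/, giving /vʊðz/.
The consonants /z/ cannot be parsed into a legal (C)V(C) syllable (at most one coda consonant is licensed; onsets are limited to one consonant).
Deletion applies to /z/.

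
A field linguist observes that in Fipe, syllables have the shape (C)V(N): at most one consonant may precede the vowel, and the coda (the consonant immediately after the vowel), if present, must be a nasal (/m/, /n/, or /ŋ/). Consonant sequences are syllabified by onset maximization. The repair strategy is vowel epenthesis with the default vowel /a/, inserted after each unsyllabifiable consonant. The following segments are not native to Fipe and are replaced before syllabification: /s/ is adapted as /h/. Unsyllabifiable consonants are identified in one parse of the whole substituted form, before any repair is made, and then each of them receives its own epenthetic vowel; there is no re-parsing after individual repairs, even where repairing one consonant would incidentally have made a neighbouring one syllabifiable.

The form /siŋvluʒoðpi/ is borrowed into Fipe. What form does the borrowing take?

Substitution: /s/ → /h/, giving /hiŋvluʒoðpi/.
Syllabifying with onset maximization leaves /v/, /ð/ stranded (only a nasal (/m/, /n/, or /ŋ/) is licensed in coda position; onsets are limited to one consonant).
Epenthesis after each stranded consonant: /v/ → /va/, /ð/ → /ða/.

hiŋvaluʒoðapi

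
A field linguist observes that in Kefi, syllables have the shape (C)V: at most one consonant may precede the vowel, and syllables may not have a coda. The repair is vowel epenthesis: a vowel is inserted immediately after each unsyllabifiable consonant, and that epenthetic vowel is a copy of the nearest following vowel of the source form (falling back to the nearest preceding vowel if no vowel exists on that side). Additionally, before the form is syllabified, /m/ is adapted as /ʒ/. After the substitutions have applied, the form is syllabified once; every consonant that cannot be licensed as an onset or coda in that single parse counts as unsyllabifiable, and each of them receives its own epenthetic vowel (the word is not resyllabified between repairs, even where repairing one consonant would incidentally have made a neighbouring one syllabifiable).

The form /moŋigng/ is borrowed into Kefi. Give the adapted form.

ʒoŋiginigi

Substitution: /m/ → /ʒ/, giving /ʒoŋigng/.
Syllabifying with onset maximization leaves /g/, /n/, /g/ stranded (no codas are permitted; onsets are limited to one consonant).
Inserting the epenthetic vowel yields /g/ → /gi/, /n/ → /ni/, /g/ → /gi/.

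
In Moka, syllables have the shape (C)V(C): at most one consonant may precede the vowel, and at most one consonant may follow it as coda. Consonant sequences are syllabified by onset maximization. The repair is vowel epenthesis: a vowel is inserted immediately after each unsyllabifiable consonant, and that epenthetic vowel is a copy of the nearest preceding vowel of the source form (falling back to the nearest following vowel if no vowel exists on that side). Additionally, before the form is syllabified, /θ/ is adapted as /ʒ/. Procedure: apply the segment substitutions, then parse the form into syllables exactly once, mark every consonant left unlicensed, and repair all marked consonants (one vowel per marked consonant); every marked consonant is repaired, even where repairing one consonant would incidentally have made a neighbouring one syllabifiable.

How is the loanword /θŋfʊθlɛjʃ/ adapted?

ʒʊŋʊfʊʒlɛjʃɛ

Substitution: /θ/ → /ʒ/, giving /ʒŋfʊʒlɛjʃ/.
Under (C)V(C), the unsyllabifiable consonants are /ʒ/, /ŋ/, /ʃ/ (at most one coda consonant is licensed; onsets are limited to one consonant).
Epenthesis after each stranded consonant: /ʒ/ → /ʒʊ/, /ŋ/ → /ŋʊ/, /ʃ/ → /ʃɛ/.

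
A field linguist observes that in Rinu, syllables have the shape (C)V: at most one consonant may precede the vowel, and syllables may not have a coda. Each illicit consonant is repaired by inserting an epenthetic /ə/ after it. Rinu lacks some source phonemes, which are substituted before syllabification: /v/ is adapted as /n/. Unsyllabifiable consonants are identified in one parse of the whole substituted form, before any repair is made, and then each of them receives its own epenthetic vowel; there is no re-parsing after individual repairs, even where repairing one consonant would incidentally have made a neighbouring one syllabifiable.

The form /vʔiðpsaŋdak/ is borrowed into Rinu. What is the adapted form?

Substitution: /v/ → /n/, giving /nʔiðpsaŋdak/.
Syllabifying with onset maximization leaves /n/, /ð/, /p/, /ŋ/, /k/ stranded (no codas are permitted; onsets are limited to one consonant).
Epenthesis after each stranded consonant: /n/ → /nə/, /ð/ → /ðə/, /p/ → /pə/, /ŋ/ → /ŋə/, /k/ → /kə/.

nəʔiðəpəsaŋədakə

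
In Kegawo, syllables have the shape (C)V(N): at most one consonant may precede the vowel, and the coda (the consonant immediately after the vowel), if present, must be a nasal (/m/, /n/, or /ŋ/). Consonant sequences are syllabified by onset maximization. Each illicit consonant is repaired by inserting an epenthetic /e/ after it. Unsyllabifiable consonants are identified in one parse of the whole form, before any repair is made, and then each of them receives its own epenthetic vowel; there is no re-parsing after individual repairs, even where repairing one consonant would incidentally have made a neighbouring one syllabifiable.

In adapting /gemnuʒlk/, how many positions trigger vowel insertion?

3

The unsyllabifiable consonants are /ʒ/, /l/, /k/; each receives one epenthetic vowel.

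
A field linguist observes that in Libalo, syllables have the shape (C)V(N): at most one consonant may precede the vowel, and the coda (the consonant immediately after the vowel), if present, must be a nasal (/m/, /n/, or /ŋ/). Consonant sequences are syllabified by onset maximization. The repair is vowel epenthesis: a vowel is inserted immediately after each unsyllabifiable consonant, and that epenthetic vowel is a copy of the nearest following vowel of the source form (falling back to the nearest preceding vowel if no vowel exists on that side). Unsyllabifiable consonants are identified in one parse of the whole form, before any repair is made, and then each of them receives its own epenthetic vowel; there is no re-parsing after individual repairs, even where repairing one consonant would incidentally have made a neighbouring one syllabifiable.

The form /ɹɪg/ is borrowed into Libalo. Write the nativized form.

Under (C)V(N), the unsyllabifiable consonants are /g/ (only a nasal (/m/, /n/, or /ŋ/) is licensed in coda position; onsets are limited to one consonant).
Epenthesis after each stranded consonant: /g/ → /gɪ/.

ɹɪgɪ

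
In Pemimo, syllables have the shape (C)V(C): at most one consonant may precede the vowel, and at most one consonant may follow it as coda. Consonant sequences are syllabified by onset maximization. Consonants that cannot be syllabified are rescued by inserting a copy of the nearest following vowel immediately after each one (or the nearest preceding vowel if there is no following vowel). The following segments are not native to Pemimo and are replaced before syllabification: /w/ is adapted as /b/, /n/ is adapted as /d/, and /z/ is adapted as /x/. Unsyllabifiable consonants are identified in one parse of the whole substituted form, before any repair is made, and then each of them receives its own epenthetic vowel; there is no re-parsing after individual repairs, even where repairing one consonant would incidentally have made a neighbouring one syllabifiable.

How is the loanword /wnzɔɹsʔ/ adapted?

bɔdɔxɔɹsɔʔɔ

Substitution: /w/ → /b/, /n/ → /d/, /z/ → /x/, giving /bdxɔɹsʔ/.
Syllabifying with onset maximization leaves /b/, /d/, /s/, /ʔ/ stranded (at most one coda consonant is licensed; onsets are limited to one consonant).
Each unlicensed consonant becomes the onset of a new syllable: /b/ → /bɔ/, /d/ → /dɔ/, /s/ → /sɔ/, /ʔ/ → /ʔɔ/.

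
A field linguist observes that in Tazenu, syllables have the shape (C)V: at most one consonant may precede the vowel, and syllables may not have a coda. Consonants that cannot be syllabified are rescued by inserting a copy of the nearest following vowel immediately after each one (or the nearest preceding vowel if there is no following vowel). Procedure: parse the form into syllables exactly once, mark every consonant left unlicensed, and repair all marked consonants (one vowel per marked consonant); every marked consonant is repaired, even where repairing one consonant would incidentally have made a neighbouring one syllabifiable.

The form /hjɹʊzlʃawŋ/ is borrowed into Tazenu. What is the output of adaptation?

Syllabifying with onset maximization leaves /h/, /j/, /z/, /l/, /w/, /ŋ/ stranded (no codas are permitted; onsets are limited to one consonant).
Epenthesis after each stranded consonant: /h/ → /hʊ/, /j/ → /jʊ/, /z/ → /za/, /l/ → /la/, /w/ → /wa/, /ŋ/ → /ŋa/.

hʊjʊɹʊzalaʃawaŋa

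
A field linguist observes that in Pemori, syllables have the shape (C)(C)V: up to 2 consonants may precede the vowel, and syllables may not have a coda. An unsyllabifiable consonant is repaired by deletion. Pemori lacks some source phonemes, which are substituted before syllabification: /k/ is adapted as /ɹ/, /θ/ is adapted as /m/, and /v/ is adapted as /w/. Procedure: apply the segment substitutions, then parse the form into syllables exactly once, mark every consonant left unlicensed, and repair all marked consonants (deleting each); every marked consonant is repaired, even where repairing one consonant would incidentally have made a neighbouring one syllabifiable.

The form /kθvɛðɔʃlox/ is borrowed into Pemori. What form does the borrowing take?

mwɛðɔʃlo

Substitution: /k/ → /ɹ/, /θ/ → /m/, /v/ → /w/, giving /ɹmwɛðɔʃlox/.
The consonants /ɹ/, /x/ cannot be parsed into a legal (C)(C)V syllable (no codas are permitted; onsets may contain at most 2 consonants).
Each unlicensed consonant is deleted: /ɹ/, /x/.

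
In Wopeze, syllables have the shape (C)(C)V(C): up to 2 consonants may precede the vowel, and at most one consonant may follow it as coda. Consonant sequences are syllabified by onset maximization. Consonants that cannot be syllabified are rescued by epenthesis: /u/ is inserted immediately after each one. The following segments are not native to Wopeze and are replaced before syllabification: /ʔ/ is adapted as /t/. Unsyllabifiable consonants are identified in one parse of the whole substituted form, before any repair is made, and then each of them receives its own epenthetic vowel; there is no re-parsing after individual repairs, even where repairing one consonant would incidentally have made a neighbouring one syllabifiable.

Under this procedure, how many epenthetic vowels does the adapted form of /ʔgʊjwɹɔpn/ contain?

After substitution the input is /tgʊjwɹɔpn/.
The unsyllabifiable consonants are /n/; each receives one epenthetic vowel.

1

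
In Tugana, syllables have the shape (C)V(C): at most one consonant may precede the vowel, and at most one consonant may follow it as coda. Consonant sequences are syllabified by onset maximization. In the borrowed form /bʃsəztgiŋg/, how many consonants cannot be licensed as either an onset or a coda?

4

Under (C)V(C), the unsyllabifiable consonants are /b/, /ʃ/, /t/, /g/ (at most one coda consonant is licensed; onsets are limited to one consonant).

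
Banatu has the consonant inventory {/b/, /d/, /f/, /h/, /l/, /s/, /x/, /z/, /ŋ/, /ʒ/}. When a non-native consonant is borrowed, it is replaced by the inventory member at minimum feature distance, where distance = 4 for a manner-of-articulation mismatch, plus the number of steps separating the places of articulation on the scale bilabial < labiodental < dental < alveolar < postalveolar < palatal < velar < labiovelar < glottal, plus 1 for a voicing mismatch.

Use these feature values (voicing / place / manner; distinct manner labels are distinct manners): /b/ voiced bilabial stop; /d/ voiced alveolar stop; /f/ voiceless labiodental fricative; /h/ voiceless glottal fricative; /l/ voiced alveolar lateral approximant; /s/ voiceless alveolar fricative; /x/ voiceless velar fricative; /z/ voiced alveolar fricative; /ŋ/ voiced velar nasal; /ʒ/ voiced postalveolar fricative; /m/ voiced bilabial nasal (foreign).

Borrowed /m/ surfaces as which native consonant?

b

/b/ is closest: manner differs (nasal→stop, +4), place distance 0 (bilabial→bilabial), same voicing; total 4. Next closest is /f/ at distance 6.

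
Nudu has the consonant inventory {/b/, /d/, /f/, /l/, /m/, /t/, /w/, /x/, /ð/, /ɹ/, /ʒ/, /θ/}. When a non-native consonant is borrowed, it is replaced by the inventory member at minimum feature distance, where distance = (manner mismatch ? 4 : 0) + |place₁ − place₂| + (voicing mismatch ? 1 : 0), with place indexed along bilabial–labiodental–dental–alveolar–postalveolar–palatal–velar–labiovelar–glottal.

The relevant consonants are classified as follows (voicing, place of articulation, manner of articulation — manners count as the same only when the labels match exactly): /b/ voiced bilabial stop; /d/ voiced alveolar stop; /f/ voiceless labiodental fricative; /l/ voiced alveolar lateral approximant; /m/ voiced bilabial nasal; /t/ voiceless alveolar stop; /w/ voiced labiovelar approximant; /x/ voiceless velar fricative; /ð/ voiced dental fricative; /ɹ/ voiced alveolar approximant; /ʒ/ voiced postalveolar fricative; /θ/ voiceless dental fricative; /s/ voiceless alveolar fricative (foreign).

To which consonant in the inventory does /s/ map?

θ

/θ/ is closest: same manner (fricative), place distance 1 (alveolar→dental), same voicing; total 1. Next closest is /f/ at distance 2.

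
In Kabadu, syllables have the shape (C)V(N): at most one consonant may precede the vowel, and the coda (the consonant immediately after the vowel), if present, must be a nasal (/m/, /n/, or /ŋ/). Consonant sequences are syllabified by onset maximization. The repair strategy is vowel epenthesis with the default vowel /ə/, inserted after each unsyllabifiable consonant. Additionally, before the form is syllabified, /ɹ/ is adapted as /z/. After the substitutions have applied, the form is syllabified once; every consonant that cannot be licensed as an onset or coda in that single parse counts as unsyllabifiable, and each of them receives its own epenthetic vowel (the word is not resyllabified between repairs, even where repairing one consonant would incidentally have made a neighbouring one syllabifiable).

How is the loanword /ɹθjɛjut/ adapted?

Substitution: /ɹ/ → /z/, giving /zθjɛjut/.
The consonants /z/, /θ/, /t/ cannot be parsed into a legal (C)V(N) syllable (only a nasal (/m/, /n/, or /ŋ/) is licensed in coda position; onsets are limited to one consonant).
Inserting the epenthetic vowel yields /z/ → /zə/, /θ/ → /θə/, /t/ → /tə/.

zəθəjɛjutə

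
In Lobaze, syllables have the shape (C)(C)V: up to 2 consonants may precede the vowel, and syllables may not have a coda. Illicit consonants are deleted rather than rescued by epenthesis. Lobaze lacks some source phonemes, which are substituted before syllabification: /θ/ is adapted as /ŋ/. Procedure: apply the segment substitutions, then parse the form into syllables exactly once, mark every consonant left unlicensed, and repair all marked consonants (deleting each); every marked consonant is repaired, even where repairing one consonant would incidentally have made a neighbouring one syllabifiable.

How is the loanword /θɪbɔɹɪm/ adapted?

Substitution: /θ/ → /ŋ/, giving /ŋɪbɔɹɪm/.
The consonants /m/ cannot be parsed into a legal (C)(C)V syllable (no codas are permitted; onsets may contain at most 2 consonants).
Deleting the stranded consonants removes /m/.

ŋɪbɔɹɪ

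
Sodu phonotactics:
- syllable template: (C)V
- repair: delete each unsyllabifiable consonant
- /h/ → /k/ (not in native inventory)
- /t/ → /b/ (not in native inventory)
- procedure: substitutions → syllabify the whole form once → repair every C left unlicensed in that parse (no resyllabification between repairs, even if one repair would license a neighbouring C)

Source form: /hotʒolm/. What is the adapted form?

Substitution: /h/ → /k/, /t/ → /b/, giving /kobʒolm/.
The consonants /b/, /l/, /m/ cannot be parsed into a legal (C)V syllable (no codas are permitted; onsets are limited to one consonant).
Deletion applies to /b/, /l/, /m/.

koʒo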